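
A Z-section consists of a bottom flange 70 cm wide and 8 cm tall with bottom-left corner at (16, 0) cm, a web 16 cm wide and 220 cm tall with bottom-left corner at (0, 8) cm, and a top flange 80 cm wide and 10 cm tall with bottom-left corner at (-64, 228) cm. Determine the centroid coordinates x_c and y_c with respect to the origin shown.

x_c = 7.69 cm, y_c = 123.77 cm

Part | A | x̄ᵢ | ȳᵢ | A·x̄ᵢ | A·ȳᵢ
bottom flange | 560.00 | 51.00 | 4.00 | 28560.00 | 2240.00
web | 3520.00 | 8.00 | 118.00 | 28160.00 | 415360.00
top flange | 800.00 | -24.00 | 233.00 | -19200.00 | 186400.00
Σ | 4880.00 |  |  | 37520.00 | 604000.00
x_c = 37520.00 / 4880.00 = 7.69 cm
y_c = 604000.00 / 4880.00 = 123.77 cm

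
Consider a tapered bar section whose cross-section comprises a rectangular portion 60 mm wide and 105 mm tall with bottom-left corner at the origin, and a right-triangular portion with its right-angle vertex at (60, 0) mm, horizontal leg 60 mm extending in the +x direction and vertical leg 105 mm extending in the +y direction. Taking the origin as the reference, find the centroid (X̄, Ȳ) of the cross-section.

rectangular portion: A = 60 × 105 = 6300.00, centroid at (30.00, 52.50).
triangular portion: A = ½·60·105 = 3150.00, centroid at (80.00, 35.00).
ΣA = 9450.00 mm², ΣAX̄ = 441000.00 mm³, ΣAȲ = 441000.00 mm³.
X̄ = 441000.00/9450.00 = 46.67 mm; Ȳ = 441000.00/9450.00 = 46.67 mm.

X̄ = 46.67 mm, Ȳ = 46.67 mm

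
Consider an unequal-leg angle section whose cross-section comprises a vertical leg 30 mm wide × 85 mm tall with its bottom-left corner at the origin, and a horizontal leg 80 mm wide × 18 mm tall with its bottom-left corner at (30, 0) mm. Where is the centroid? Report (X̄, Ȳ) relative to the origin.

X̄ = 34.85 mm, Ȳ = 30.41 mm

vertical leg: A = 30 × 85 = 2550.00, centroid at (15.00, 42.50).
horizontal leg: A = 80 × 18 = 1440.00, centroid at (70.00, 9.00).
ΣA = 3990.00 mm²
ΣAX̄ = (2550.00)(15.00) + (1440.00)(70.00) = 139050.00 mm³
ΣAȲ = (2550.00)(42.50) + (1440.00)(9.00) = 121335.00 mm³
X̄ = 139050.00 / 3990.00 = 34.85 mm
Ȳ = 121335.00 / 3990.00 = 30.41 mm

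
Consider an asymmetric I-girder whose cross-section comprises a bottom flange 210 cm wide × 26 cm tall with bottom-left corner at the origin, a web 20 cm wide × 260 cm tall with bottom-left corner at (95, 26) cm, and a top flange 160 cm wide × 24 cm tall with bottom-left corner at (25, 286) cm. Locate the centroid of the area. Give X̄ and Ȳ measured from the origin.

bottom flange: A = 210 × 26 = 5460.00, centroid at (105.00, 13.00).
web: A = 20 × 260 = 5200.00, centroid at (105.00, 156.00).
top flange: A = 160 × 24 = 3840.00, centroid at (105.00, 298.00).
ΣA = 14500.00 cm², ΣAX̄ = 1522500.00 cm³, ΣAȲ = 2026500.00 cm³.
X̄ = 1522500.00/14500.00 = 105.00 cm; Ȳ = 2026500.00/14500.00 = 139.76 cm.

X̄ = 105.00 cm, Ȳ = 139.76 cm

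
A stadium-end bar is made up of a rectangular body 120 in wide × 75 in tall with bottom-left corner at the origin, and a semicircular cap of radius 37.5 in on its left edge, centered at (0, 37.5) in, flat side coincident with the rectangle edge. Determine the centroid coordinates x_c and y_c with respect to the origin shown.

Part | A | x̄ᵢ | ȳᵢ | A·x̄ᵢ | A·ȳᵢ
rectangular body | 9000.00 | 60.00 | 37.50 | 540000.00 | 337500.00
semicircular end | 2208.93 | -15.92 | 37.50 | -35156.25 | 82834.96
Σ | 11208.93 |  |  | 504843.75 | 420334.96
x_c = 504843.75 / 11208.93 = 45.04 in
y_c = 420334.96 / 11208.93 = 37.50 in

x_c = 45.04 in, y_c = 37.50 in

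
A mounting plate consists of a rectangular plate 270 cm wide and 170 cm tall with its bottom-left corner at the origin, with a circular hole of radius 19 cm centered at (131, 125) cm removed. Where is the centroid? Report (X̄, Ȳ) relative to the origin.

plate: A = 270 × 170 = 45900.00, centroid at (135.00, 85.00).
hole: A = −π·19² = -1134.11, centroid at (131.00, 125.00).
ΣA = 44765.89 cm², ΣAX̄ = 6047930.94 cm³, ΣAȲ = 3759735.63 cm³.
X̄ = 6047930.94/44765.89 = 135.10 cm; Ȳ = 3759735.63/44765.89 = 83.99 cm.

X̄ = 135.10 cm, Ȳ = 83.99 cm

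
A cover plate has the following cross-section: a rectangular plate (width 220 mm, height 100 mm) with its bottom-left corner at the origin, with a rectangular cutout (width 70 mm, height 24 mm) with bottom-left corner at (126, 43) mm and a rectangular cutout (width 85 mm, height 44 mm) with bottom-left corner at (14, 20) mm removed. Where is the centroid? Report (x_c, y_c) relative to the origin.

plate: A = 220 × 100 = 22000.00, centroid at (110.00, 50.00).
hole 1: A = −(70 × 24) = -1680.00, centroid at (161.00, 55.00).
hole 2: A = −(85 × 44) = -3740.00, centroid at (56.50, 42.00).
ΣA = 16580.00 mm², ΣAx_c = 1938210.00 mm³, ΣAy_c = 850520.00 mm³.
x_c = 1938210.00/16580.00 = 116.90 mm; y_c = 850520.00/16580.00 = 51.30 mm.

x_c = 116.90 mm, y_c = 51.30 mm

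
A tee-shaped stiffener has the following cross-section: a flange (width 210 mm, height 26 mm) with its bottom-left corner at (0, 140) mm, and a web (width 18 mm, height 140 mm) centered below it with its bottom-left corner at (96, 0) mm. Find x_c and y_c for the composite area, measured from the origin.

web: A = 18 × 140 = 2520.00, centroid at (105.00, 70.00).
flange: A = 210 × 26 = 5460.00, centroid at (105.00, 153.00).
ΣA = 7980.00 mm², ΣAx_c = 837900.00 mm³, ΣAy_c = 1011780.00 mm³.
x_c = 837900.00/7980.00 = 105.00 mm; y_c = 1011780.00/7980.00 = 126.79 mm.

x_c = 105.00 mm, y_c = 126.79 mm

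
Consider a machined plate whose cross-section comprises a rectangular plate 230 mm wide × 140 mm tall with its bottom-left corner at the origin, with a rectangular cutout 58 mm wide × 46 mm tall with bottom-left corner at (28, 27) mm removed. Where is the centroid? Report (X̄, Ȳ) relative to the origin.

X̄ = 120.24 mm, Ȳ = 71.81 mm

Part | A | x̄ᵢ | ȳᵢ | A·x̄ᵢ | A·ȳᵢ
plate | 32200.00 | 115.00 | 70.00 | 3703000.00 | 2254000.00
hole | -2668.00 | 57.00 | 50.00 | -152076.00 | -133400.00
Σ | 29532.00 |  |  | 3550924.00 | 2120600.00
X̄ = 3550924.00 / 29532.00 = 120.24 mm
Ȳ = 2120600.00 / 29532.00 = 71.81 mm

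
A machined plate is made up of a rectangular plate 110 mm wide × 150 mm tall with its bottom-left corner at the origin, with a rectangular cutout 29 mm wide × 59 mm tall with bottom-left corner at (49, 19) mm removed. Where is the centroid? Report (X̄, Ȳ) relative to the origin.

plate: A = 110 × 150 = 16500.00, centroid at (55.00, 75.00).
hole: A = −(29 × 59) = -1711.00, centroid at (63.50, 48.50).
ΣA = 14789.00 mm², ΣAX̄ = 798851.50 mm³, ΣAȲ = 1154516.50 mm³.
X̄ = 798851.50/14789.00 = 54.02 mm; Ȳ = 1154516.50/14789.00 = 78.07 mm.

X̄ = 54.02 mm, Ȳ = 78.07 mm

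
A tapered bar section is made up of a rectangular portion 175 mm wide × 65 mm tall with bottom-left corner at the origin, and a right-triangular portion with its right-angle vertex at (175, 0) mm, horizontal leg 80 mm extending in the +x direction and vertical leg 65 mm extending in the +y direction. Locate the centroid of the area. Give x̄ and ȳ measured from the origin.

rectangular portion: A = 175 × 65 = 11375.00, centroid at (87.50, 32.50).
triangular portion: A = ½·80·65 = 2600.00, centroid at (201.67, 21.67).
ΣA = 13975.00 mm², ΣAx̄ = 1519645.83 mm³, ΣAȳ = 426020.83 mm³.
x̄ = 1519645.83/13975.00 = 108.74 mm; ȳ = 426020.83/13975.00 = 30.48 mm.

x̄ = 108.74 mm, ȳ = 30.48 mm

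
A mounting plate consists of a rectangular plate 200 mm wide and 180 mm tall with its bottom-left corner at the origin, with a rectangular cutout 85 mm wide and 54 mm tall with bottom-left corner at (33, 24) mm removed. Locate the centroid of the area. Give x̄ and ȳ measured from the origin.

plate: A = 200 × 180 = 36000.00, centroid at (100.00, 90.00).
hole: A = −(85 × 54) = -4590.00, centroid at (75.50, 51.00).
ΣA = 31410.00 mm², ΣAx̄ = 3253455.00 mm³, ΣAȳ = 3005910.00 mm³.
x̄ = 3253455.00/31410.00 = 103.58 mm; ȳ = 3005910.00/31410.00 = 95.70 mm.

x̄ = 103.58 mm, ȳ = 95.70 mm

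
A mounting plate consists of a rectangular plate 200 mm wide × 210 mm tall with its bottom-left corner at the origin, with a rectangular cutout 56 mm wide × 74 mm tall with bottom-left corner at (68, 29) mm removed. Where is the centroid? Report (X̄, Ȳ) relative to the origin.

Part | A | x̄ᵢ | ȳᵢ | A·x̄ᵢ | A·ȳᵢ
plate | 42000.00 | 100.00 | 105.00 | 4200000.00 | 4410000.00
hole | -4144.00 | 96.00 | 66.00 | -397824.00 | -273504.00
Σ | 37856.00 |  |  | 3802176.00 | 4136496.00
X̄ = 3802176.00 / 37856.00 = 100.44 mm
Ȳ = 4136496.00 / 37856.00 = 109.27 mm

X̄ = 100.44 mm, Ȳ = 109.27 mm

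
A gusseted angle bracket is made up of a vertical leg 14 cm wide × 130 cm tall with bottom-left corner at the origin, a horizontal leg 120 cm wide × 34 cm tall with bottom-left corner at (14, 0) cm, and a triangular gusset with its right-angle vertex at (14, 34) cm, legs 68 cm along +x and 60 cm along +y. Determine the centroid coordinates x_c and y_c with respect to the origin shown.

x_c = 49.05 cm, y_c = 37.51 cm

vertical leg: A = 14 × 130 = 1820.00, centroid at (7.00, 65.00).
horizontal leg: A = 120 × 34 = 4080.00, centroid at (74.00, 17.00).
gusset: A = ½·68·60 = 2040.00, centroid at (36.67, 54.00).
ΣA = 7940.00 cm²
ΣAx_c = (1820.00)(7.00) + (4080.00)(74.00) + (2040.00)(36.67) = 389460.00 cm³
ΣAy_c = (1820.00)(65.00) + (4080.00)(17.00) + (2040.00)(54.00) = 297820.00 cm³
x_c = 389460.00 / 7940.00 = 49.05 cm
y_c = 297820.00 / 7940.00 = 37.51 cm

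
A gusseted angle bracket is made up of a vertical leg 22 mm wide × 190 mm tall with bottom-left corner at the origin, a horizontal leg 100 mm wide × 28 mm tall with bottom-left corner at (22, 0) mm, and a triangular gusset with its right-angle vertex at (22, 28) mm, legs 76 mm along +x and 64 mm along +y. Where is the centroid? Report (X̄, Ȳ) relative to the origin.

X̄ = 38.54 mm, Ȳ = 59.10 mm

Part | A | x̄ᵢ | ȳᵢ | A·x̄ᵢ | A·ȳᵢ
vertical leg | 4180.00 | 11.00 | 95.00 | 45980.00 | 397100.00
horizontal leg | 2800.00 | 72.00 | 14.00 | 201600.00 | 39200.00
gusset | 2432.00 | 47.33 | 49.33 | 115114.67 | 119978.67
Σ | 9412.00 |  |  | 362694.67 | 556278.67
X̄ = 362694.67 / 9412.00 = 38.54 mm
Ȳ = 556278.67 / 9412.00 = 59.10 mm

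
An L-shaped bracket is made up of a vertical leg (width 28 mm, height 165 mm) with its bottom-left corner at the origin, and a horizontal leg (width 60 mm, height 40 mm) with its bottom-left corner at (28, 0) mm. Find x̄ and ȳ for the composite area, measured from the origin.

x̄ = 29.04 mm, ȳ = 61.13 mm

vertical leg: A = 28 × 165 = 4620.00, centroid at (14.00, 82.50).
horizontal leg: A = 60 × 40 = 2400.00, centroid at (58.00, 20.00).
ΣA = 7020.00 mm², ΣAx̄ = 203880.00 mm³, ΣAȳ = 429150.00 mm³.
x̄ = 203880.00/7020.00 = 29.04 mm; ȳ = 429150.00/7020.00 = 61.13 mm.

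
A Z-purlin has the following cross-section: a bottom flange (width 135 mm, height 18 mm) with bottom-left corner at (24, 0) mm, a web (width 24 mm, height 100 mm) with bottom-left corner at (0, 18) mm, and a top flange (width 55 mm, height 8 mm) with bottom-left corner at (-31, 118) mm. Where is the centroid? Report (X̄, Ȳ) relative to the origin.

bottom flange: A = 135 × 18 = 2430.00, centroid at (91.50, 9.00).
web: A = 24 × 100 = 2400.00, centroid at (12.00, 68.00).
top flange: A = 55 × 8 = 440.00, centroid at (-3.50, 122.00).
ΣA = 5270.00 mm²
ΣAX̄ = (2430.00)(91.50) + (2400.00)(12.00) + (440.00)(-3.50) = 249605.00 mm³
ΣAȲ = (2430.00)(9.00) + (2400.00)(68.00) + (440.00)(122.00) = 238750.00 mm³
X̄ = 249605.00 / 5270.00 = 47.36 mm
Ȳ = 238750.00 / 5270.00 = 45.30 mm

X̄ = 47.36 mm, Ȳ = 45.30 mm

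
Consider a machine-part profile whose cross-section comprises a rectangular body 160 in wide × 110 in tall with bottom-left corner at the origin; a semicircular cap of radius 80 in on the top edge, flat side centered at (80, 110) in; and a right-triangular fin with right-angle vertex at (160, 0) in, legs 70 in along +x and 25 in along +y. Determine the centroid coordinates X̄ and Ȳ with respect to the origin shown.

Part | A | x̄ᵢ | ȳᵢ | A·x̄ᵢ | A·ȳᵢ
rectangular body | 17600.00 | 80.00 | 55.00 | 1408000.00 | 968000.00
semicircular top | 10053.10 | 80.00 | 143.95 | 804247.72 | 1447173.95
triangular fin | 875.00 | 183.33 | 8.33 | 160416.67 | 7291.67
Σ | 28528.10 |  |  | 2372664.39 | 2422465.61
X̄ = 2372664.39 / 28528.10 = 83.17 in
Ȳ = 2422465.61 / 28528.10 = 84.92 in

X̄ = 83.17 in, Ȳ = 84.92 in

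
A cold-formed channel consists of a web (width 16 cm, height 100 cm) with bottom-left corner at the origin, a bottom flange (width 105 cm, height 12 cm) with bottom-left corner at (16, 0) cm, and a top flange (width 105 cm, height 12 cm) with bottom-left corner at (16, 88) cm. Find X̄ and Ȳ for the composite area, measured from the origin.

web: A = 16 × 100 = 1600.00, centroid at (8.00, 50.00).
bottom flange: A = 105 × 12 = 1260.00, centroid at (68.50, 6.00).
top flange: A = 105 × 12 = 1260.00, centroid at (68.50, 94.00).
ΣA = 4120.00 cm², ΣAX̄ = 185420.00 cm³, ΣAȲ = 206000.00 cm³.
X̄ = 185420.00/4120.00 = 45.00 cm; Ȳ = 206000.00/4120.00 = 50.00 cm.

X̄ = 45.00 cm, Ȳ = 50.00 cm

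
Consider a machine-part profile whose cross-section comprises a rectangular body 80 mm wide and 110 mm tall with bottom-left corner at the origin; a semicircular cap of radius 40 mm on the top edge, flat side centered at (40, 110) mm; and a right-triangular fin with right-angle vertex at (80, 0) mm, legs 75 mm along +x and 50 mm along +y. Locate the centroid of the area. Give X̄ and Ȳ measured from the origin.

X̄ = 49.24 mm, Ȳ = 63.27 mm

rectangular body: A = 80 × 110 = 8800.00, centroid at (40.00, 55.00).
semicircular top: A = ½π·40² = 2513.27, centroid at (40.00, 126.98).
triangular fin: A = ½·75·50 = 1875.00, centroid at (105.00, 16.67).
ΣA = 13188.27 mm², ΣAX̄ = 649405.96 mm³, ΣAȲ = 834376.82 mm³.
X̄ = 649405.96/13188.27 = 49.24 mm; Ȳ = 834376.82/13188.27 = 63.27 mm.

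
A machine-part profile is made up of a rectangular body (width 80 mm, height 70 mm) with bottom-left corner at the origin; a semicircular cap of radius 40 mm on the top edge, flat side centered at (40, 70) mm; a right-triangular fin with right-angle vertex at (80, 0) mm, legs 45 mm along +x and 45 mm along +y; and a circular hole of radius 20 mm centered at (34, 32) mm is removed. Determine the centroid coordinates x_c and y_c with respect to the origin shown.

Part | A | x̄ᵢ | ȳᵢ | A·x̄ᵢ | A·ȳᵢ
rectangular body | 5600.00 | 40.00 | 35.00 | 224000.00 | 196000.00
semicircular top | 2513.27 | 40.00 | 86.98 | 100530.96 | 218595.86
triangular fin | 1012.50 | 95.00 | 15.00 | 96187.50 | 15187.50
hole | -1256.64 | 34.00 | 32.00 | -42725.66 | -40212.39
Σ | 7869.14 |  |  | 377992.80 | 389570.97
x_c = 377992.80 / 7869.14 = 48.03 mm
y_c = 389570.97 / 7869.14 = 49.51 mm

x_c = 48.03 mm, y_c = 49.51 mm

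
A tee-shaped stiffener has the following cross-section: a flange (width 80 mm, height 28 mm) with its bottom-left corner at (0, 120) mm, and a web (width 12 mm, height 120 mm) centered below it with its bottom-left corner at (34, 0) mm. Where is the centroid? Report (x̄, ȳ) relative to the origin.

x̄ = 40.00 mm, ȳ = 105.04 mm

web: A = 12 × 120 = 1440.00, centroid at (40.00, 60.00).
flange: A = 80 × 28 = 2240.00, centroid at (40.00, 134.00).
ΣA = 3680.00 mm²
ΣAx̄ = (1440.00)(40.00) + (2240.00)(40.00) = 147200.00 mm³
ΣAȳ = (1440.00)(60.00) + (2240.00)(134.00) = 386560.00 mm³
x̄ = 147200.00 / 3680.00 = 40.00 mm
ȳ = 386560.00 / 3680.00 = 105.04 mm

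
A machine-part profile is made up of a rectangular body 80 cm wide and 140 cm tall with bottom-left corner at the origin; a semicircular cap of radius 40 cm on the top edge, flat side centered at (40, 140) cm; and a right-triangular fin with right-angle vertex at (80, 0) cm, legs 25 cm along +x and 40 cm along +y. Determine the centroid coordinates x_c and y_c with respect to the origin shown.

rectangular body: A = 80 × 140 = 11200.00, centroid at (40.00, 70.00).
semicircular top: A = ½π·40² = 2513.27, centroid at (40.00, 156.98).
triangular fin: A = ½·25·40 = 500.00, centroid at (88.33, 13.33).
ΣA = 14213.27 cm², ΣAx_c = 592697.63 cm³, ΣAy_c = 1185191.71 cm³.
x_c = 592697.63/14213.27 = 41.70 cm; y_c = 1185191.71/14213.27 = 83.39 cm.

x_c = 41.70 cm, y_c = 83.39 cm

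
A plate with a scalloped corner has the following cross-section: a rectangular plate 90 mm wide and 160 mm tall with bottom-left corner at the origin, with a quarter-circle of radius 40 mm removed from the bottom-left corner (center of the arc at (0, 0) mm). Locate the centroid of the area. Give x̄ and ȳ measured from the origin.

x̄ = 47.68 mm, ȳ = 86.03 mm

plate: A = 90 × 160 = 14400.00, centroid at (45.00, 80.00).
removed quarter-circle: A = −¼π·40² = -1256.64, centroid at (16.98, 16.98).
ΣA = 13143.36 mm²
ΣAx̄ = (14400.00)(45.00) + (-1256.64)(16.98) = 626666.67 mm³
ΣAȳ = (14400.00)(80.00) + (-1256.64)(16.98) = 1130666.67 mm³
x̄ = 626666.67 / 13143.36 = 47.68 mm
ȳ = 1130666.67 / 13143.36 = 86.03 mm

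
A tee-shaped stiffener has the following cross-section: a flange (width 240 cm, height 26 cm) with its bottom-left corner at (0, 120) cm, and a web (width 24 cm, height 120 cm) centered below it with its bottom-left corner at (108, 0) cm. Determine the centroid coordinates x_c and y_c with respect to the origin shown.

Part | A | x̄ᵢ | ȳᵢ | A·x̄ᵢ | A·ȳᵢ
web | 2880.00 | 120.00 | 60.00 | 345600.00 | 172800.00
flange | 6240.00 | 120.00 | 133.00 | 748800.00 | 829920.00
Σ | 9120.00 |  |  | 1094400.00 | 1002720.00
x_c = 1094400.00 / 9120.00 = 120.00 cm
y_c = 1002720.00 / 9120.00 = 109.95 cm

x_c = 120.00 cm, y_c = 109.95 cm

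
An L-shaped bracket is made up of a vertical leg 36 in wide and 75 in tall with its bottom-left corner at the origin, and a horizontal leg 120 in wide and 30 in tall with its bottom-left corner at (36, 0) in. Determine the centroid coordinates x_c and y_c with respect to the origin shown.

x_c = 62.57 in, y_c = 24.64 in

Part | A | x̄ᵢ | ȳᵢ | A·x̄ᵢ | A·ȳᵢ
vertical leg | 2700.00 | 18.00 | 37.50 | 48600.00 | 101250.00
horizontal leg | 3600.00 | 96.00 | 15.00 | 345600.00 | 54000.00
Σ | 6300.00 |  |  | 394200.00 | 155250.00
x_c = 394200.00 / 6300.00 = 62.57 in
y_c = 155250.00 / 6300.00 = 24.64 in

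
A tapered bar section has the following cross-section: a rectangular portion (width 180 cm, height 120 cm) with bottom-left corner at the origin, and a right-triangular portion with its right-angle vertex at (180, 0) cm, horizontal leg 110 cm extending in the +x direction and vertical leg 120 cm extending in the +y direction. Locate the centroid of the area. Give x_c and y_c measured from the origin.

x_c = 119.65 cm, y_c = 55.32 cm

rectangular portion: A = 180 × 120 = 21600.00, centroid at (90.00, 60.00).
triangular portion: A = ½·110·120 = 6600.00, centroid at (216.67, 40.00).
ΣA = 28200.00 cm²
ΣAx_c = (21600.00)(90.00) + (6600.00)(216.67) = 3374000.00 cm³
ΣAy_c = (21600.00)(60.00) + (6600.00)(40.00) = 1560000.00 cm³
x_c = 3374000.00 / 28200.00 = 119.65 cm
y_c = 1560000.00 / 28200.00 = 55.32 cm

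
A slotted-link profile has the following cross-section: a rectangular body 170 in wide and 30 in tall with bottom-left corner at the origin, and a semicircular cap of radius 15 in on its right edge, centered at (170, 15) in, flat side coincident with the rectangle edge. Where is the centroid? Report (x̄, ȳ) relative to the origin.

Part | A | x̄ᵢ | ȳᵢ | A·x̄ᵢ | A·ȳᵢ
rectangular body | 5100.00 | 85.00 | 15.00 | 433500.00 | 76500.00
semicircular end | 353.43 | 176.37 | 15.00 | 62332.96 | 5301.44
Σ | 5453.43 |  |  | 495832.96 | 81801.44
x̄ = 495832.96 / 5453.43 = 90.92 in
ȳ = 81801.44 / 5453.43 = 15.00 in

x̄ = 90.92 in, ȳ = 15.00 in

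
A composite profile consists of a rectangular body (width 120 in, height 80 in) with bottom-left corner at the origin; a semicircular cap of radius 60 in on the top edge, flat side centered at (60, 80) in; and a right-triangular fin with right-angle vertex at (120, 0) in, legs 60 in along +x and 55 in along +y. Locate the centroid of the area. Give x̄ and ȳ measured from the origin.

rectangular body: A = 120 × 80 = 9600.00, centroid at (60.00, 40.00).
semicircular top: A = ½π·60² = 5654.87, centroid at (60.00, 105.46).
triangular fin: A = ½·60·55 = 1650.00, centroid at (140.00, 18.33).
ΣA = 16904.87 in², ΣAx̄ = 1146292.01 in³, ΣAȳ = 1010639.34 in³.
x̄ = 1146292.01/16904.87 = 67.81 in; ȳ = 1010639.34/16904.87 = 59.78 in.

x̄ = 67.81 in, ȳ = 59.78 in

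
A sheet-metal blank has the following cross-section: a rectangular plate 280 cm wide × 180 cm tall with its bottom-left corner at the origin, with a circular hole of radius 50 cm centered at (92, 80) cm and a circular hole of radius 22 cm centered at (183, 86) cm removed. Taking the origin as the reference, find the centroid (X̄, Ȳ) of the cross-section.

X̄ = 147.60 cm, Ȳ = 92.06 cm

plate: A = 280 × 180 = 50400.00, centroid at (140.00, 90.00).
hole 1: A = −π·50² = -7853.98, centroid at (92.00, 80.00).
hole 2: A = −π·22² = -1520.53, centroid at (183.00, 86.00).
ΣA = 41025.49 cm², ΣAX̄ = 6055176.55 cm³, ΣAȲ = 3776915.82 cm³.
X̄ = 6055176.55/41025.49 = 147.60 cm; Ȳ = 3776915.82/41025.49 = 92.06 cm.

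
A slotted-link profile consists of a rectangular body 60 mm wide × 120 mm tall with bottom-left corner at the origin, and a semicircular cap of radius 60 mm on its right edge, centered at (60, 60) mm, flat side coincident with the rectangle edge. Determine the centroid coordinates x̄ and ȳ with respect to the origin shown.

x̄ = 54.40 mm, ȳ = 60.00 mm

rectangular body: A = 60 × 120 = 7200.00, centroid at (30.00, 60.00).
semicircular end: A = ½π·60² = 5654.87, centroid at (85.46, 60.00).
ΣA = 12854.87 mm²
ΣAx̄ = (7200.00)(30.00) + (5654.87)(85.46) = 699292.01 mm³
ΣAȳ = (7200.00)(60.00) + (5654.87)(60.00) = 771292.01 mm³
x̄ = 699292.01 / 12854.87 = 54.40 mm
ȳ = 771292.01 / 12854.87 = 60.00 mm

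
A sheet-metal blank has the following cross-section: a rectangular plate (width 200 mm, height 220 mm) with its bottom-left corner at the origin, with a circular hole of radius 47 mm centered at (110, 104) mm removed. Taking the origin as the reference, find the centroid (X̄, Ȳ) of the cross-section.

plate: A = 200 × 220 = 44000.00, centroid at (100.00, 110.00).
hole: A = −π·47² = -6939.78, centroid at (110.00, 104.00).
ΣA = 37060.22 mm²
ΣAX̄ = (44000.00)(100.00) + (-6939.78)(110.00) = 3636624.40 mm³
ΣAȲ = (44000.00)(110.00) + (-6939.78)(104.00) = 4118263.07 mm³
X̄ = 3636624.40 / 37060.22 = 98.13 mm
Ȳ = 4118263.07 / 37060.22 = 111.12 mm

X̄ = 98.13 mm, Ȳ = 111.12 mm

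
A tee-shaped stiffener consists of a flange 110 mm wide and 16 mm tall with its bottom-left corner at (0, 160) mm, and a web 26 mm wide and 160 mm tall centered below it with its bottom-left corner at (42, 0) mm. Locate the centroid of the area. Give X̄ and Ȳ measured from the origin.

web: A = 26 × 160 = 4160.00, centroid at (55.00, 80.00).
flange: A = 110 × 16 = 1760.00, centroid at (55.00, 168.00).
ΣA = 5920.00 mm²
ΣAX̄ = (4160.00)(55.00) + (1760.00)(55.00) = 325600.00 mm³
ΣAȲ = (4160.00)(80.00) + (1760.00)(168.00) = 628480.00 mm³
X̄ = 325600.00 / 5920.00 = 55.00 mm
Ȳ = 628480.00 / 5920.00 = 106.16 mm

X̄ = 55.00 mm, Ȳ = 106.16 mm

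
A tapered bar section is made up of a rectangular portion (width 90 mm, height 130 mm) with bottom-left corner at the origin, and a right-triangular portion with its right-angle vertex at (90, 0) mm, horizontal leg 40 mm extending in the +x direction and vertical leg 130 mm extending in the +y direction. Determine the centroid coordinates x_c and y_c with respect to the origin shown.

x_c = 55.61 mm, y_c = 61.06 mm

Part | A | x̄ᵢ | ȳᵢ | A·x̄ᵢ | A·ȳᵢ
rectangular portion | 11700.00 | 45.00 | 65.00 | 526500.00 | 760500.00
triangular portion | 2600.00 | 103.33 | 43.33 | 268666.67 | 112666.67
Σ | 14300.00 |  |  | 795166.67 | 873166.67
x_c = 795166.67 / 14300.00 = 55.61 mm
y_c = 873166.67 / 14300.00 = 61.06 mm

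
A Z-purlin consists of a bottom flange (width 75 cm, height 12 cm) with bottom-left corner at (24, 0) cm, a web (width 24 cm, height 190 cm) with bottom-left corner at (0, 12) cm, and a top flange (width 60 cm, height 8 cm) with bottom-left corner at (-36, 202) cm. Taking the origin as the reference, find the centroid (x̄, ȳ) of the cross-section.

bottom flange: A = 75 × 12 = 900.00, centroid at (61.50, 6.00).
web: A = 24 × 190 = 4560.00, centroid at (12.00, 107.00).
top flange: A = 60 × 8 = 480.00, centroid at (-6.00, 206.00).
ΣA = 5940.00 cm², ΣAx̄ = 107190.00 cm³, ΣAȳ = 592200.00 cm³.
x̄ = 107190.00/5940.00 = 18.05 cm; ȳ = 592200.00/5940.00 = 99.70 cm.

x̄ = 18.05 cm, ȳ = 99.70 cm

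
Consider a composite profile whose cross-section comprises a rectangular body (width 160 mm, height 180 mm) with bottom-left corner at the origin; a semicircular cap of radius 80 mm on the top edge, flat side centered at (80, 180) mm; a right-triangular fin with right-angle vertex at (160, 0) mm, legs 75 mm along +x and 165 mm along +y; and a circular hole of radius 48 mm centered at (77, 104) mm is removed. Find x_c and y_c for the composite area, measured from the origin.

x_c = 97.76 mm, y_c = 114.55 mm

rectangular body: A = 160 × 180 = 28800.00, centroid at (80.00, 90.00).
semicircular top: A = ½π·80² = 10053.10, centroid at (80.00, 213.95).
triangular fin: A = ½·75·165 = 6187.50, centroid at (185.00, 55.00).
hole: A = −π·48² = -7238.23, centroid at (77.00, 104.00).
ΣA = 37802.37 mm²
ΣAx_c = (28800.00)(80.00) + (10053.10)(80.00) + (6187.50)(185.00) + (-7238.23)(77.00) = 3695591.55 mm³
ΣAy_c = (28800.00)(90.00) + (10053.10)(213.95) + (6187.50)(55.00) + (-7238.23)(104.00) = 4330427.34 mm³
x_c = 3695591.55 / 37802.37 = 97.76 mm
y_c = 4330427.34 / 37802.37 = 114.55 mm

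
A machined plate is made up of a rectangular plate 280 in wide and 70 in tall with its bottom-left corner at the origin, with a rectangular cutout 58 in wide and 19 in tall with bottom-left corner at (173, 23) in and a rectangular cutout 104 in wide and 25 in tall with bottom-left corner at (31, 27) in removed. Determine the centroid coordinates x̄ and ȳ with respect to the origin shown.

x̄ = 145.02 in, ȳ = 34.44 in

Part | A | x̄ᵢ | ȳᵢ | A·x̄ᵢ | A·ȳᵢ
plate | 19600.00 | 140.00 | 35.00 | 2744000.00 | 686000.00
hole 1 | -1102.00 | 202.00 | 32.50 | -222604.00 | -35815.00
hole 2 | -2600.00 | 83.00 | 39.50 | -215800.00 | -102700.00
Σ | 15898.00 |  |  | 2305596.00 | 547485.00
x̄ = 2305596.00 / 15898.00 = 145.02 in
ȳ = 547485.00 / 15898.00 = 34.44 in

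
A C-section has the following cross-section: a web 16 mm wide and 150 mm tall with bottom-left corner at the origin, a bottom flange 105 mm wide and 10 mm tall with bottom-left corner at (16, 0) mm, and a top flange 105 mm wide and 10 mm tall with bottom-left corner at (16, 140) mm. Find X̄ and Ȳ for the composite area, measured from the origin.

X̄ = 36.23 mm, Ȳ = 75.00 mm

web: A = 16 × 150 = 2400.00, centroid at (8.00, 75.00).
bottom flange: A = 105 × 10 = 1050.00, centroid at (68.50, 5.00).
top flange: A = 105 × 10 = 1050.00, centroid at (68.50, 145.00).
ΣA = 4500.00 mm², ΣAX̄ = 163050.00 mm³, ΣAȲ = 337500.00 mm³.
X̄ = 163050.00/4500.00 = 36.23 mm; Ȳ = 337500.00/4500.00 = 75.00 mm.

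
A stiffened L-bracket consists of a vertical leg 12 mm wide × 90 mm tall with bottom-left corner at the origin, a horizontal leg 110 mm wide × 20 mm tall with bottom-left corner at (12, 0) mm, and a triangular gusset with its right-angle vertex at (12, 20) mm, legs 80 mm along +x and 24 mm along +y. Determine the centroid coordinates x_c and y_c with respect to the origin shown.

Part | A | x̄ᵢ | ȳᵢ | A·x̄ᵢ | A·ȳᵢ
vertical leg | 1080.00 | 6.00 | 45.00 | 6480.00 | 48600.00
horizontal leg | 2200.00 | 67.00 | 10.00 | 147400.00 | 22000.00
gusset | 960.00 | 38.67 | 28.00 | 37120.00 | 26880.00
Σ | 4240.00 |  |  | 191000.00 | 97480.00
x_c = 191000.00 / 4240.00 = 45.05 mm
y_c = 97480.00 / 4240.00 = 22.99 mm

x_c = 45.05 mm, y_c = 22.99 mm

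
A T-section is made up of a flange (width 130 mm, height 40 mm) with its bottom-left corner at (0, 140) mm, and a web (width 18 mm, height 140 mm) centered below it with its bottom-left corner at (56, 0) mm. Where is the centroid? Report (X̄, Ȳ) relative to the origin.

X̄ = 65.00 mm, Ȳ = 130.62 mm

Part | A | x̄ᵢ | ȳᵢ | A·x̄ᵢ | A·ȳᵢ
web | 2520.00 | 65.00 | 70.00 | 163800.00 | 176400.00
flange | 5200.00 | 65.00 | 160.00 | 338000.00 | 832000.00
Σ | 7720.00 |  |  | 501800.00 | 1008400.00
X̄ = 501800.00 / 7720.00 = 65.00 mm
Ȳ = 1008400.00 / 7720.00 = 130.62 mm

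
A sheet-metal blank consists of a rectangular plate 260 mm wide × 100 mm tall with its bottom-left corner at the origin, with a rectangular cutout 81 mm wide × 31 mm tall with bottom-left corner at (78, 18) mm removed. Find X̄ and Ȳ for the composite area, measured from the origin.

plate: A = 260 × 100 = 26000.00, centroid at (130.00, 50.00).
hole: A = −(81 × 31) = -2511.00, centroid at (118.50, 33.50).
ΣA = 23489.00 mm², ΣAX̄ = 3082446.50 mm³, ΣAȲ = 1215881.50 mm³.
X̄ = 3082446.50/23489.00 = 131.23 mm; Ȳ = 1215881.50/23489.00 = 51.76 mm.

X̄ = 131.23 mm, Ȳ = 51.76 mm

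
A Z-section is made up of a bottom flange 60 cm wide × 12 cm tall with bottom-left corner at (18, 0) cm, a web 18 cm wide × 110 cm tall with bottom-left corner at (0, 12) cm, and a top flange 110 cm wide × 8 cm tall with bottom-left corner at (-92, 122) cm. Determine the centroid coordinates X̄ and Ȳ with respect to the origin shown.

X̄ = 5.54 cm, Ȳ = 69.23 cm

bottom flange: A = 60 × 12 = 720.00, centroid at (48.00, 6.00).
web: A = 18 × 110 = 1980.00, centroid at (9.00, 67.00).
top flange: A = 110 × 8 = 880.00, centroid at (-37.00, 126.00).
ΣA = 3580.00 cm²
ΣAX̄ = (720.00)(48.00) + (1980.00)(9.00) + (880.00)(-37.00) = 19820.00 cm³
ΣAȲ = (720.00)(6.00) + (1980.00)(67.00) + (880.00)(126.00) = 247860.00 cm³
X̄ = 19820.00 / 3580.00 = 5.54 cm
Ȳ = 247860.00 / 3580.00 = 69.23 cm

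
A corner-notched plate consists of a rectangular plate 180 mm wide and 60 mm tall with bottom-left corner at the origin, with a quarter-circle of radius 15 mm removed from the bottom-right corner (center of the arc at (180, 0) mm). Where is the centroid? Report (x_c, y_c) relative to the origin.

x_c = 88.61 mm, y_c = 30.39 mm

plate: A = 180 × 60 = 10800.00, centroid at (90.00, 30.00).
removed quarter-circle: A = −¼π·15² = -176.71, centroid at (173.63, 6.37).
ΣA = 10623.29 mm²
ΣAx_c = (10800.00)(90.00) + (-176.71)(173.63) = 941316.37 mm³
ΣAy_c = (10800.00)(30.00) + (-176.71)(6.37) = 322875.00 mm³
x_c = 941316.37 / 10623.29 = 88.61 mm
y_c = 322875.00 / 10623.29 = 30.39 mm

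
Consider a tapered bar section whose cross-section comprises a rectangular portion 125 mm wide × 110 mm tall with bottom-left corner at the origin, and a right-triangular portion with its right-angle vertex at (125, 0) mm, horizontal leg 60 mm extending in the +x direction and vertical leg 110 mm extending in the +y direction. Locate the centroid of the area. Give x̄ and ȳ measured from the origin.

Part | A | x̄ᵢ | ȳᵢ | A·x̄ᵢ | A·ȳᵢ
rectangular portion | 13750.00 | 62.50 | 55.00 | 859375.00 | 756250.00
triangular portion | 3300.00 | 145.00 | 36.67 | 478500.00 | 121000.00
Σ | 17050.00 |  |  | 1337875.00 | 877250.00
x̄ = 1337875.00 / 17050.00 = 78.47 mm
ȳ = 877250.00 / 17050.00 = 51.45 mm

x̄ = 78.47 mm, ȳ = 51.45 mm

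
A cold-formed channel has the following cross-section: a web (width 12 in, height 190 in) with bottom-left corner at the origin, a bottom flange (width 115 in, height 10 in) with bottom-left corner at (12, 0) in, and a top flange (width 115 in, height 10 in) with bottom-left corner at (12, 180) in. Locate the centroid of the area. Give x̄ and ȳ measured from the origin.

x̄ = 37.89 in, ȳ = 95.00 in

Part | A | x̄ᵢ | ȳᵢ | A·x̄ᵢ | A·ȳᵢ
web | 2280.00 | 6.00 | 95.00 | 13680.00 | 216600.00
bottom flange | 1150.00 | 69.50 | 5.00 | 79925.00 | 5750.00
top flange | 1150.00 | 69.50 | 185.00 | 79925.00 | 212750.00
Σ | 4580.00 |  |  | 173530.00 | 435100.00
x̄ = 173530.00 / 4580.00 = 37.89 in
ȳ = 435100.00 / 4580.00 = 95.00 in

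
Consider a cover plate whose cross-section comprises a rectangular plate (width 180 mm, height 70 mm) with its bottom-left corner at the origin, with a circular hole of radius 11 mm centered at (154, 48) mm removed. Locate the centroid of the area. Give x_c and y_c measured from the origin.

x_c = 88.01 mm, y_c = 34.60 mm

Part | A | x̄ᵢ | ȳᵢ | A·x̄ᵢ | A·ȳᵢ
plate | 12600.00 | 90.00 | 35.00 | 1134000.00 | 441000.00
hole | -380.13 | 154.00 | 48.00 | -58540.44 | -18246.37
Σ | 12219.87 |  |  | 1075459.56 | 422753.63
x_c = 1075459.56 / 12219.87 = 88.01 mm
y_c = 422753.63 / 12219.87 = 34.60 mm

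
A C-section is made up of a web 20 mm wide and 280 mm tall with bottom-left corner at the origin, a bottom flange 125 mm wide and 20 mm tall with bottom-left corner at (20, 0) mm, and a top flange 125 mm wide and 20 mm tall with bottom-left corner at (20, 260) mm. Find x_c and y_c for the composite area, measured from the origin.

x_c = 44.20 mm, y_c = 140.00 mm

web: A = 20 × 280 = 5600.00, centroid at (10.00, 140.00).
bottom flange: A = 125 × 20 = 2500.00, centroid at (82.50, 10.00).
top flange: A = 125 × 20 = 2500.00, centroid at (82.50, 270.00).
ΣA = 10600.00 mm²
ΣAx_c = (5600.00)(10.00) + (2500.00)(82.50) + (2500.00)(82.50) = 468500.00 mm³
ΣAy_c = (5600.00)(140.00) + (2500.00)(10.00) + (2500.00)(270.00) = 1484000.00 mm³
x_c = 468500.00 / 10600.00 = 44.20 mm
y_c = 1484000.00 / 10600.00 = 140.00 mm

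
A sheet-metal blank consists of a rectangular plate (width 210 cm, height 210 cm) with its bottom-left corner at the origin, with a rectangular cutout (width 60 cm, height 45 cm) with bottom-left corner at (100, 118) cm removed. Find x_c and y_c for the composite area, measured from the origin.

plate: A = 210 × 210 = 44100.00, centroid at (105.00, 105.00).
hole: A = −(60 × 45) = -2700.00, centroid at (130.00, 140.50).
ΣA = 41400.00 cm², ΣAx_c = 4279500.00 cm³, ΣAy_c = 4251150.00 cm³.
x_c = 4279500.00/41400.00 = 103.37 cm; y_c = 4251150.00/41400.00 = 102.68 cm.

x_c = 103.37 cm, y_c = 102.68 cm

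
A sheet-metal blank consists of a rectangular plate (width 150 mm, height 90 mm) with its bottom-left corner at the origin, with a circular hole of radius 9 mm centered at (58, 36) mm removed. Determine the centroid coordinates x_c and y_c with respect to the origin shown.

plate: A = 150 × 90 = 13500.00, centroid at (75.00, 45.00).
hole: A = −π·9² = -254.47, centroid at (58.00, 36.00).
ΣA = 13245.53 mm², ΣAx_c = 997740.80 mm³, ΣAy_c = 598339.12 mm³.
x_c = 997740.80/13245.53 = 75.33 mm; y_c = 598339.12/13245.53 = 45.17 mm.

x_c = 75.33 mm, y_c = 45.17 mm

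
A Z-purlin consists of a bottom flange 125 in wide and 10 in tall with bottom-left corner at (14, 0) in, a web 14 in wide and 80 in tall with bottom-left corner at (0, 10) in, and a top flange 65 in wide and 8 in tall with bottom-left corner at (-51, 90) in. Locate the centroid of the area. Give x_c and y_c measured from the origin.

bottom flange: A = 125 × 10 = 1250.00, centroid at (76.50, 5.00).
web: A = 14 × 80 = 1120.00, centroid at (7.00, 50.00).
top flange: A = 65 × 8 = 520.00, centroid at (-18.50, 94.00).
ΣA = 2890.00 in²
ΣAx_c = (1250.00)(76.50) + (1120.00)(7.00) + (520.00)(-18.50) = 93845.00 in³
ΣAy_c = (1250.00)(5.00) + (1120.00)(50.00) + (520.00)(94.00) = 111130.00 in³
x_c = 93845.00 / 2890.00 = 32.47 in
y_c = 111130.00 / 2890.00 = 38.45 in

x_c = 32.47 in, y_c = 38.45 in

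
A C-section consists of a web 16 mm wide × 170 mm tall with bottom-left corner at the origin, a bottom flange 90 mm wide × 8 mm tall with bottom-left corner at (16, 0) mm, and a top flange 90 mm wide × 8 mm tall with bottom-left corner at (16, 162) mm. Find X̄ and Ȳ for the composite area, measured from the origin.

Part | A | x̄ᵢ | ȳᵢ | A·x̄ᵢ | A·ȳᵢ
web | 2720.00 | 8.00 | 85.00 | 21760.00 | 231200.00
bottom flange | 720.00 | 61.00 | 4.00 | 43920.00 | 2880.00
top flange | 720.00 | 61.00 | 166.00 | 43920.00 | 119520.00
Σ | 4160.00 |  |  | 109600.00 | 353600.00
X̄ = 109600.00 / 4160.00 = 26.35 mm
Ȳ = 353600.00 / 4160.00 = 85.00 mm

X̄ = 26.35 mm, Ȳ = 85.00 mm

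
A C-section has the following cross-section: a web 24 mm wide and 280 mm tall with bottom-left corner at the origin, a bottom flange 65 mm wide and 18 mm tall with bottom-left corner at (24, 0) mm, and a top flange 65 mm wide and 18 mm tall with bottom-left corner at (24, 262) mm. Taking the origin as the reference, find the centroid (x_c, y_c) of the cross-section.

web: A = 24 × 280 = 6720.00, centroid at (12.00, 140.00).
bottom flange: A = 65 × 18 = 1170.00, centroid at (56.50, 9.00).
top flange: A = 65 × 18 = 1170.00, centroid at (56.50, 271.00).
ΣA = 9060.00 mm², ΣAx_c = 212850.00 mm³, ΣAy_c = 1268400.00 mm³.
x_c = 212850.00/9060.00 = 23.49 mm; y_c = 1268400.00/9060.00 = 140.00 mm.

x_c = 23.49 mm, y_c = 140.00 mm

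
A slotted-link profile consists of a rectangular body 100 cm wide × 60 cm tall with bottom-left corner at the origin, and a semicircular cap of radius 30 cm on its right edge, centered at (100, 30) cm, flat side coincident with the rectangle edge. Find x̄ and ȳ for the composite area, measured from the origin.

Part | A | x̄ᵢ | ȳᵢ | A·x̄ᵢ | A·ȳᵢ
rectangular body | 6000.00 | 50.00 | 30.00 | 300000.00 | 180000.00
semicircular end | 1413.72 | 112.73 | 30.00 | 159371.67 | 42411.50
Σ | 7413.72 |  |  | 459371.67 | 222411.50
x̄ = 459371.67 / 7413.72 = 61.96 cm
ȳ = 222411.50 / 7413.72 = 30.00 cm

x̄ = 61.96 cm, ȳ = 30.00 cm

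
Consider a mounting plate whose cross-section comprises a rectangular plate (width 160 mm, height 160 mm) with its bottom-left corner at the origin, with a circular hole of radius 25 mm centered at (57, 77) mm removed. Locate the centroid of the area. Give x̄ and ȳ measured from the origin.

plate: A = 160 × 160 = 25600.00, centroid at (80.00, 80.00).
hole: A = −π·25² = -1963.50, centroid at (57.00, 77.00).
ΣA = 23636.50 mm²
ΣAx̄ = (25600.00)(80.00) + (-1963.50)(57.00) = 1936080.76 mm³
ΣAȳ = (25600.00)(80.00) + (-1963.50)(77.00) = 1896810.85 mm³
x̄ = 1936080.76 / 23636.50 = 81.91 mm
ȳ = 1896810.85 / 23636.50 = 80.25 mm

x̄ = 81.91 mm, ȳ = 80.25 mm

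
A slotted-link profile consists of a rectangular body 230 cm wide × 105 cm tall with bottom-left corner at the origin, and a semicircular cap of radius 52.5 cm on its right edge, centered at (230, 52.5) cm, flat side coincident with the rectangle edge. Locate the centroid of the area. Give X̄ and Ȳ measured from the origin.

rectangular body: A = 230 × 105 = 24150.00, centroid at (115.00, 52.50).
semicircular end: A = ½π·52.5² = 4329.51, centroid at (252.28, 52.50).
ΣA = 28479.51 cm²
ΣAX̄ = (24150.00)(115.00) + (4329.51)(252.28) = 3869505.45 cm³
ΣAȲ = (24150.00)(52.50) + (4329.51)(52.50) = 1495174.14 cm³
X̄ = 3869505.45 / 28479.51 = 135.87 cm
Ȳ = 1495174.14 / 28479.51 = 52.50 cm

X̄ = 135.87 cm, Ȳ = 52.50 cm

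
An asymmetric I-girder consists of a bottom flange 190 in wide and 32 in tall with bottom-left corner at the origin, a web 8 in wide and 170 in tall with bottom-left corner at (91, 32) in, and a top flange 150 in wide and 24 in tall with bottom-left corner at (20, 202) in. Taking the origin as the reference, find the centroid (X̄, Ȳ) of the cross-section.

bottom flange: A = 190 × 32 = 6080.00, centroid at (95.00, 16.00).
web: A = 8 × 170 = 1360.00, centroid at (95.00, 117.00).
top flange: A = 150 × 24 = 3600.00, centroid at (95.00, 214.00).
ΣA = 11040.00 in²
ΣAX̄ = (6080.00)(95.00) + (1360.00)(95.00) + (3600.00)(95.00) = 1048800.00 in³
ΣAȲ = (6080.00)(16.00) + (1360.00)(117.00) + (3600.00)(214.00) = 1026800.00 in³
X̄ = 1048800.00 / 11040.00 = 95.00 in
Ȳ = 1026800.00 / 11040.00 = 93.01 in

X̄ = 95.00 in, Ȳ = 93.01 in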